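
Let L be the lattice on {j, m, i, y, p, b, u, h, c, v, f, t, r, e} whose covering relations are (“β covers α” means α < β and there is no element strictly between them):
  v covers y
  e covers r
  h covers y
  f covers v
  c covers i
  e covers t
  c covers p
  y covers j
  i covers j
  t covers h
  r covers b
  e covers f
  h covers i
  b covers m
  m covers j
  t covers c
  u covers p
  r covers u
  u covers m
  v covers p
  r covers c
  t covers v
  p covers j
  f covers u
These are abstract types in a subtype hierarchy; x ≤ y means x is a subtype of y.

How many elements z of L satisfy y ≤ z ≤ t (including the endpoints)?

4

The interval [y, t] = {h, t, v, y}, which has 4 elements.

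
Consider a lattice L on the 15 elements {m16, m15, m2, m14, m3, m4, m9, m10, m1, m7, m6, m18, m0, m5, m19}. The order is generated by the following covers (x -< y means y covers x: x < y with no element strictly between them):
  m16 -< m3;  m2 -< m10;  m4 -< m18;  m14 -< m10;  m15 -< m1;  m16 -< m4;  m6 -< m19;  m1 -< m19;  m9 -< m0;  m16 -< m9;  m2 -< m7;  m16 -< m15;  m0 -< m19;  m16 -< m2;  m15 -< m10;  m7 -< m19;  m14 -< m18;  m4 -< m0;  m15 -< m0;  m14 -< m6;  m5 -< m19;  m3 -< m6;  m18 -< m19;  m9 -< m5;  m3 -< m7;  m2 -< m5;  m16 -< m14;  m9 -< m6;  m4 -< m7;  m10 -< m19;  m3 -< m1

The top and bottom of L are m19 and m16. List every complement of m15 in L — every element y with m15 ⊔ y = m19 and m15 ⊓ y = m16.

m18, m5, m6, m7

Need y with m15 ∨ y = m19 and m15 ∧ y = m16.
Checking each element gives: m18, m5, m6, m7.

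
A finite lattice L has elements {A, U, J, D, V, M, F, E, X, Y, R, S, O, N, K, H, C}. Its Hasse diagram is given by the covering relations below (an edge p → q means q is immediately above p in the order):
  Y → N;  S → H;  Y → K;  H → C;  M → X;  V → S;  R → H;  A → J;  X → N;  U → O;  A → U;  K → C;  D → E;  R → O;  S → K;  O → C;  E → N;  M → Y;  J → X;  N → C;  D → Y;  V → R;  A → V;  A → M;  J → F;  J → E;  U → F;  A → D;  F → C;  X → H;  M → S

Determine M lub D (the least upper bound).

Common upper bounds of {M, D}: C, K, N, Y.
The least among these is Y.

Y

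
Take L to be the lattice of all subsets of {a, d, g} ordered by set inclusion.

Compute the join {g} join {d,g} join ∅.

Under ⊆, join is union: {g} ∪ {d,g} ∪ ∅ = {d,g}.

{d,g}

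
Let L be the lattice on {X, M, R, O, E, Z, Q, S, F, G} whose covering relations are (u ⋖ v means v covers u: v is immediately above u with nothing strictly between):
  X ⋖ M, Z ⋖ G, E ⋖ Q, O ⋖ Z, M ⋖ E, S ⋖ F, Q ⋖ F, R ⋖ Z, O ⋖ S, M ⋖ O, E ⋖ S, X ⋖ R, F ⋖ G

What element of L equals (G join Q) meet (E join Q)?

Q

G ∨ Q = G
E ∨ Q = Q
G ∧ Q = Q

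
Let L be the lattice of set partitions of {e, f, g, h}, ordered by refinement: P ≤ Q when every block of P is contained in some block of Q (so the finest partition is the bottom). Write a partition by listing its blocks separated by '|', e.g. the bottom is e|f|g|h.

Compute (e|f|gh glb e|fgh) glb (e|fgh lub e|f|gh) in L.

e|f|gh

e|f|gh ∧ e|fgh = e|f|gh
e|fgh ∨ e|f|gh = e|fgh
e|f|gh ∧ e|fgh = e|f|gh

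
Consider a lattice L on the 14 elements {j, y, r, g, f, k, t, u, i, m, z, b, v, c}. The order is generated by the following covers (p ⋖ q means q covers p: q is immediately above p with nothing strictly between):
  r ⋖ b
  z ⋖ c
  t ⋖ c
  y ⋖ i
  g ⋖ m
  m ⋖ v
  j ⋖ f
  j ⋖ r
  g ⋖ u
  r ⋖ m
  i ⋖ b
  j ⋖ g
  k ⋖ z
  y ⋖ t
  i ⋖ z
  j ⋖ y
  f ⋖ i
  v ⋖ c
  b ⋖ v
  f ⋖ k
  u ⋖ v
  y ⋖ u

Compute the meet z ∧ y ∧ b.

Common lower bounds of {z, y, b}: j, y.
The greatest among these is y.

y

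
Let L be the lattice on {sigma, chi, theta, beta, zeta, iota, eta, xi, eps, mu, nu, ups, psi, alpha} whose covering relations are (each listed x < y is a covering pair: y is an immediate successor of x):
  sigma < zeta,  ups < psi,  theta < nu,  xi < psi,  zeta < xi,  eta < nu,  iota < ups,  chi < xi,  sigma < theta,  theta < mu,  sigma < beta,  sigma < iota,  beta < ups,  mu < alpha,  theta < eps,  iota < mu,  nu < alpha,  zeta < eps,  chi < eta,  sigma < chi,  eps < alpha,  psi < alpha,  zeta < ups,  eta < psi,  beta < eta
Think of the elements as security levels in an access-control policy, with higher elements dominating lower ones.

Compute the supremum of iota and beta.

ups

Common upper bounds of {iota, beta}: alpha, psi, ups.
The least among these is ups.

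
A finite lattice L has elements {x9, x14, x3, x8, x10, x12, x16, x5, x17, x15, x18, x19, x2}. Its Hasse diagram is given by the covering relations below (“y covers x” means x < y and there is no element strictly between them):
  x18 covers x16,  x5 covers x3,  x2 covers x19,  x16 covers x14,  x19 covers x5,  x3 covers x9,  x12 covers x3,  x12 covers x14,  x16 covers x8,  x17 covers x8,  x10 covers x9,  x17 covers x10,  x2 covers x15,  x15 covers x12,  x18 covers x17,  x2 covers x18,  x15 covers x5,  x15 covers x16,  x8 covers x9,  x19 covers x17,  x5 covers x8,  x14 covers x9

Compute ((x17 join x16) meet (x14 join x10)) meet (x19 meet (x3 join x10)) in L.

x17

x17 ∨ x16 = x18
x14 ∨ x10 = x18
x18 ∧ x18 = x18
x3 ∨ x10 = x19
x19 ∧ x19 = x19
x18 ∧ x19 = x17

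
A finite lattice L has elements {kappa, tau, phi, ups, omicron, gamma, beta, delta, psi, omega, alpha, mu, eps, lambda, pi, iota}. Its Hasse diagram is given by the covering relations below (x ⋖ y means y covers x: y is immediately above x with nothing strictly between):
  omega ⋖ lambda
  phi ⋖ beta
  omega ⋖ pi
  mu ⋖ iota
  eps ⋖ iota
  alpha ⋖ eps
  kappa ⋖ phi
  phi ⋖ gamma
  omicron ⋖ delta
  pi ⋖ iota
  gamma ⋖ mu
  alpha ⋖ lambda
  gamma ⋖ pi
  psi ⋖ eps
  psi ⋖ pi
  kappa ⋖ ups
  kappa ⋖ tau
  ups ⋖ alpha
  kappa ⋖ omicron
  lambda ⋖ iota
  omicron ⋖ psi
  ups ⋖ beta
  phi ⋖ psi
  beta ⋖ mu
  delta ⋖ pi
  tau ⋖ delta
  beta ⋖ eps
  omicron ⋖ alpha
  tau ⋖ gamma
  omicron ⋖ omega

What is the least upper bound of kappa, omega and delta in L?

Common upper bounds of {kappa, omega, delta}: iota, pi.
The least among these is pi.

pi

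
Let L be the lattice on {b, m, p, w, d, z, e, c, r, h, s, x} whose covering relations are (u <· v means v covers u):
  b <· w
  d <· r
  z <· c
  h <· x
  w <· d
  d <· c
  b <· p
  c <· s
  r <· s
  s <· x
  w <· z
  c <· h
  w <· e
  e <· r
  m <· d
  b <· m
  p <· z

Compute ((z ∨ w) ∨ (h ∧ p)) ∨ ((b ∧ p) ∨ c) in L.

c

z ∨ w = z
h ∧ p = p
z ∨ p = z
b ∧ p = b
b ∨ c = c
z ∨ c = c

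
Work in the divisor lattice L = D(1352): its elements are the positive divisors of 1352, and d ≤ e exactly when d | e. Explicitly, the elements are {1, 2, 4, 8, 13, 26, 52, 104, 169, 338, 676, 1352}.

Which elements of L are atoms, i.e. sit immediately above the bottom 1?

The atoms are exactly the elements that cover 1: 13, 2.

13, 2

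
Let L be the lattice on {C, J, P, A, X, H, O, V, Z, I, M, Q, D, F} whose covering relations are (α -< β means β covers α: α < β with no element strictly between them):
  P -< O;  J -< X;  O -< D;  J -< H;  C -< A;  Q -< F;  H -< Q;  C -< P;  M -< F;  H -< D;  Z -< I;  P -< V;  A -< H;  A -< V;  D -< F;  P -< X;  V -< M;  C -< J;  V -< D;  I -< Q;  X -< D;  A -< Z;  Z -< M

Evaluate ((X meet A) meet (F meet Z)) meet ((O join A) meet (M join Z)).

X ∧ A = C
F ∧ Z = Z
C ∧ Z = C
O ∨ A = D
M ∨ Z = M
D ∧ M = V
C ∧ V = C

C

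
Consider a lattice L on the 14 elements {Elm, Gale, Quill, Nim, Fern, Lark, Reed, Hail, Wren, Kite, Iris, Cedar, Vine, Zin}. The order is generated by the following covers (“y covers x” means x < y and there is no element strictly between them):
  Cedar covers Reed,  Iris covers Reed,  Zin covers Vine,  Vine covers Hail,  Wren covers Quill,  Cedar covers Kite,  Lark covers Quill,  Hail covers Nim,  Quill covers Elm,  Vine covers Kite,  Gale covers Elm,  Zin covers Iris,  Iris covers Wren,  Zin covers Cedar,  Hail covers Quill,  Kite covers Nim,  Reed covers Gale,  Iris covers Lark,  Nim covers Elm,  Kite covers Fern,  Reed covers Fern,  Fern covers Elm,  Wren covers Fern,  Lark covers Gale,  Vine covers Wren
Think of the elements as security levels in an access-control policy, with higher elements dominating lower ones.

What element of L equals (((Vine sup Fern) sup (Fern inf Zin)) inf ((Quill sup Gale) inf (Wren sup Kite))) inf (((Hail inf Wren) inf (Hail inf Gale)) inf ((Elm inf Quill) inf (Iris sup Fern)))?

Vine ∨ Fern = Vine
Fern ∧ Zin = Fern
Vine ∨ Fern = Vine
Quill ∨ Gale = Lark
Wren ∨ Kite = Vine
Lark ∧ Vine = Quill
Vine ∧ Quill = Quill
Hail ∧ Wren = Quill
Hail ∧ Gale = Elm
Quill ∧ Elm = Elm
Elm ∧ Quill = Elm
Iris ∨ Fern = Iris
Elm ∧ Iris = Elm
Elm ∧ Elm = Elm
Quill ∧ Elm = Elm

Elm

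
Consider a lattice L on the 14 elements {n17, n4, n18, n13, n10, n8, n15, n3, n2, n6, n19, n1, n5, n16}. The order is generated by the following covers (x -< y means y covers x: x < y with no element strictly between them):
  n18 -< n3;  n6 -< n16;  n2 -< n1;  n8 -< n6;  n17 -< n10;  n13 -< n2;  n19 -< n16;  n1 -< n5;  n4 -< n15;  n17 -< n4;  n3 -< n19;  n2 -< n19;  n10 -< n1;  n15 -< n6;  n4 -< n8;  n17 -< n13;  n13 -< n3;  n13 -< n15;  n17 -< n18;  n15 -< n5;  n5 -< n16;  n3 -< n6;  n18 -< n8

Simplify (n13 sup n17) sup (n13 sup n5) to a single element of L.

n13 ∨ n17 = n13
n13 ∨ n5 = n5
n13 ∨ n5 = n5

n5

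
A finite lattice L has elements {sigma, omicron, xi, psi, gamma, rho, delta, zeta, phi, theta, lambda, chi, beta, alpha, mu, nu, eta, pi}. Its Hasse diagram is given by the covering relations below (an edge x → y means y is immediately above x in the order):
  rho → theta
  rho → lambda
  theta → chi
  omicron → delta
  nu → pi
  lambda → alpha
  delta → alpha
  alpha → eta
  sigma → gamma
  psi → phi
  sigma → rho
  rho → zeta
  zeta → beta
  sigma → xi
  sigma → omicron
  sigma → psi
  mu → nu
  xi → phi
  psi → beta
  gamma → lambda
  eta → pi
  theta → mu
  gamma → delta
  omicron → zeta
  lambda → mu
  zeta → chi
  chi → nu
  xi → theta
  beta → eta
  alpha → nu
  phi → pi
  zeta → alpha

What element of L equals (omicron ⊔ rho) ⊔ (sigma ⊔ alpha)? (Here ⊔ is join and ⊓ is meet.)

alpha

omicron ∨ rho = zeta
sigma ∨ alpha = alpha
zeta ∨ alpha = alpha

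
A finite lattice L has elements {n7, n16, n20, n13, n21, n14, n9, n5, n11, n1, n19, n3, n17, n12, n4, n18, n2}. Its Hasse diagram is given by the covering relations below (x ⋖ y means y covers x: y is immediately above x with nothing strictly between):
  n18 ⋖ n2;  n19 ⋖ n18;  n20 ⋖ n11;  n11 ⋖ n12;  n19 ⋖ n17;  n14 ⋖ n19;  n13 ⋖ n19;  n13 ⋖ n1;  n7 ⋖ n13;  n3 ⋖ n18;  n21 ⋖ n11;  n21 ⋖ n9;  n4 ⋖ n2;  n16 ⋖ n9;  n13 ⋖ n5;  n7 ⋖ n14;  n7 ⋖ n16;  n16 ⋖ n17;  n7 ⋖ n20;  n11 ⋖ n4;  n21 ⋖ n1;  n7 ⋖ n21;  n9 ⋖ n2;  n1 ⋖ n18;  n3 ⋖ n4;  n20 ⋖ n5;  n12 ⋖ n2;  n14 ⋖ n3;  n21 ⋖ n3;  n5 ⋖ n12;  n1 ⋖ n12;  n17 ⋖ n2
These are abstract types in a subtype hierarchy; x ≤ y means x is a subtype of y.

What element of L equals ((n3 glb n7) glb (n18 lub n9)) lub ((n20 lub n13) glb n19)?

n13

n3 ∧ n7 = n7
n18 ∨ n9 = n2
n7 ∧ n2 = n7
n20 ∨ n13 = n5
n5 ∧ n19 = n13
n7 ∨ n13 = n13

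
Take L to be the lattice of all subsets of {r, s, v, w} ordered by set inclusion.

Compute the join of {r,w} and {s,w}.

Under ⊆, join is union: {r,w} ∪ {s,w} = {r,s,w}.

{r,s,w}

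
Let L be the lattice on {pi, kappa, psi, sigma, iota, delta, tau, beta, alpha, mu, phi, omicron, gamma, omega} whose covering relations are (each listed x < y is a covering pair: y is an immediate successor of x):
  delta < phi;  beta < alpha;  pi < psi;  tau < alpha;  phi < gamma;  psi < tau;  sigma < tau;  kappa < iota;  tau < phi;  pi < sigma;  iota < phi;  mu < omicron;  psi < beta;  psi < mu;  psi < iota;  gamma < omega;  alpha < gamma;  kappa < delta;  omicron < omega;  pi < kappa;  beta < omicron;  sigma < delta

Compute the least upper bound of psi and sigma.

Common upper bounds of {psi, sigma}: alpha, gamma, omega, phi, tau.
The least among these is tau.

tau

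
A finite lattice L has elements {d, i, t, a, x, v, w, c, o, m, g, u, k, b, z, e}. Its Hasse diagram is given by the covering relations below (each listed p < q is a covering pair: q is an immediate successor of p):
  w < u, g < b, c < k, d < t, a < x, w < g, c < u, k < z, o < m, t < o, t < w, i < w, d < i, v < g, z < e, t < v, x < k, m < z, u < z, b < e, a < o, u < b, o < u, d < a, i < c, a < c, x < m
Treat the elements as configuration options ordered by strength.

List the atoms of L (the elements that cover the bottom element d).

a, i, t

The atoms are exactly the elements that cover d: a, i, t.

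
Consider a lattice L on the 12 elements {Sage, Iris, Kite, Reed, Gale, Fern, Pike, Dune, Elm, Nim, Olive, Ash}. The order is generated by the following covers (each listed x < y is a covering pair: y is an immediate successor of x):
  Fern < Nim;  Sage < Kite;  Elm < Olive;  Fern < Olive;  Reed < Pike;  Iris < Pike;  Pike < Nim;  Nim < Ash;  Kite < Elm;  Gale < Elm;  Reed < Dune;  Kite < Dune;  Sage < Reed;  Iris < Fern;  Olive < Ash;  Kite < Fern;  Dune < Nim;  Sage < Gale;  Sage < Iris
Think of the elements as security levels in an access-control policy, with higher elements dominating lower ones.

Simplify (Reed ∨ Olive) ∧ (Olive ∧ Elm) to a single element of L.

Elm

Reed ∨ Olive = Ash
Olive ∧ Elm = Elm
Ash ∧ Elm = Elm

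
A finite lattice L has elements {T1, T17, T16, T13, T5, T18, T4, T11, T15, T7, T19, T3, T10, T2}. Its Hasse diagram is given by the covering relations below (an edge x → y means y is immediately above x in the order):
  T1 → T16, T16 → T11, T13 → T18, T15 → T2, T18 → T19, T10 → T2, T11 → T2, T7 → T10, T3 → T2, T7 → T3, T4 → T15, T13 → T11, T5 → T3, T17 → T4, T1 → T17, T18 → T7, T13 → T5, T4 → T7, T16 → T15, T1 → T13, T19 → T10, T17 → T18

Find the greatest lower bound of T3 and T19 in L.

Common lower bounds of {T3, T19}: T1, T13, T17, T18.
The greatest among these is T18.

T18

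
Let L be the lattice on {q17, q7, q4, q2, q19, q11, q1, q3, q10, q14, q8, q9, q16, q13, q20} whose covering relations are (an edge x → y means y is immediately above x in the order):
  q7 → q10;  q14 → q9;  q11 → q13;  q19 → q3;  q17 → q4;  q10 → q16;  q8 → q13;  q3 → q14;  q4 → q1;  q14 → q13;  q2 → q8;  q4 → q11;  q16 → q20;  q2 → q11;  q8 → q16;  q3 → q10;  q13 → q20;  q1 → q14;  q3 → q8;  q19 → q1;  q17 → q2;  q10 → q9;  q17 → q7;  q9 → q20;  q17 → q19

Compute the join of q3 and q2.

Common upper bounds of {q3, q2}: q13, q16, q20, q8.
The least among these is q8.

q8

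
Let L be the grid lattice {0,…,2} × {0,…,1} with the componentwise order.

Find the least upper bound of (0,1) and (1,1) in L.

(1,1)

In a product of chains, the join is componentwise max, giving (1,1).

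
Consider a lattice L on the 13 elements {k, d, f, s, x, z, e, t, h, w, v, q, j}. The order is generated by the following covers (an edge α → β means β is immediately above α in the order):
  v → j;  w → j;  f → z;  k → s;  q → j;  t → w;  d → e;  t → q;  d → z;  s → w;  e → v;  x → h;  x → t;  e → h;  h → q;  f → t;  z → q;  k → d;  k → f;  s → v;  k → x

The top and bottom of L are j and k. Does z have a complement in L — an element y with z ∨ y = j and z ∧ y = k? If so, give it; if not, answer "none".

s

Need y with z ∨ y = j and z ∧ y = k.
Checking each element gives: s.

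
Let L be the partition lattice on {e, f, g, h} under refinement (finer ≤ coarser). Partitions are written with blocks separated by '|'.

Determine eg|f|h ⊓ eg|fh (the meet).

eg|f|h

The meet (common refinement) of eg|f|h and eg|fh intersects blocks pairwise, giving eg|f|h.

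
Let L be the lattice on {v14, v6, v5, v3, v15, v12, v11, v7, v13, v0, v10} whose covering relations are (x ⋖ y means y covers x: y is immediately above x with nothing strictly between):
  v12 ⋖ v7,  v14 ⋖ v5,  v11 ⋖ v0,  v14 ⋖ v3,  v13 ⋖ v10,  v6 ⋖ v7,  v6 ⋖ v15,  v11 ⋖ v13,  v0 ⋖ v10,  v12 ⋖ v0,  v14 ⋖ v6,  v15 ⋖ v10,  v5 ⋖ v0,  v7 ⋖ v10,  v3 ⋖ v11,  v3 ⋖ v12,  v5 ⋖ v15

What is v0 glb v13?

Common lower bounds of {v0, v13}: v11, v14, v3.
The greatest among these is v11.

v11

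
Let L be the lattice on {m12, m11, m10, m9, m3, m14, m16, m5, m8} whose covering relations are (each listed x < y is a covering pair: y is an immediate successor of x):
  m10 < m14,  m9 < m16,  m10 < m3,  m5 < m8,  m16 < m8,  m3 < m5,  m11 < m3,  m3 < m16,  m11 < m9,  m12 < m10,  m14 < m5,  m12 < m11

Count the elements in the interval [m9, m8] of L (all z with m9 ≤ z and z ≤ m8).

3

The interval [m9, m8] = {m16, m8, m9}, which has 3 elements.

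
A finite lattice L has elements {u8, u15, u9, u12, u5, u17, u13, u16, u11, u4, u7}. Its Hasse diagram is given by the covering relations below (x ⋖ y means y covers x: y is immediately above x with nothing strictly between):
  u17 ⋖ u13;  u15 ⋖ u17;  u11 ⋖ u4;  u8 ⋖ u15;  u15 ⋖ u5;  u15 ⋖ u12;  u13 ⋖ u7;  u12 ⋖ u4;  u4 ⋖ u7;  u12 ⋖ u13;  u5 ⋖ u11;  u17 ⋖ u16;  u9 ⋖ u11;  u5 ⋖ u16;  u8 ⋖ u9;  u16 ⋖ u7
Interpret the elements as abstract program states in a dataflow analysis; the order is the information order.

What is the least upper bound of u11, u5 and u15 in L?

Common upper bounds of {u11, u5, u15}: u11, u4, u7.
The least among these is u11.

u11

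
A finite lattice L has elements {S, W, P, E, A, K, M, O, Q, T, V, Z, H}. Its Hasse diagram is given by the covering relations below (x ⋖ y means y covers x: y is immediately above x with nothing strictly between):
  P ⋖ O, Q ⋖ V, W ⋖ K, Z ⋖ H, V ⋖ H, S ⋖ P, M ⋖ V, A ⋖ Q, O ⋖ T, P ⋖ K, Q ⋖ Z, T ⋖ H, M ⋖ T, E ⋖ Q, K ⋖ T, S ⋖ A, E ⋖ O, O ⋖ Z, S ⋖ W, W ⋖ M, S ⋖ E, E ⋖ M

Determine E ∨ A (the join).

Common upper bounds of {E, A}: H, Q, V, Z.
The least among these is Q.

Q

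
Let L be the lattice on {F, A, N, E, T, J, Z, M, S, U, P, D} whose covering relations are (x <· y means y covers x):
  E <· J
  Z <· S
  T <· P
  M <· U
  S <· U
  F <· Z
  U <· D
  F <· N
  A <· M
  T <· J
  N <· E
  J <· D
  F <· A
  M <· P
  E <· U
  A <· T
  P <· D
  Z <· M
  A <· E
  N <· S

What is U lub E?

Common upper bounds of {U, E}: D, U.
The least among these is U.

U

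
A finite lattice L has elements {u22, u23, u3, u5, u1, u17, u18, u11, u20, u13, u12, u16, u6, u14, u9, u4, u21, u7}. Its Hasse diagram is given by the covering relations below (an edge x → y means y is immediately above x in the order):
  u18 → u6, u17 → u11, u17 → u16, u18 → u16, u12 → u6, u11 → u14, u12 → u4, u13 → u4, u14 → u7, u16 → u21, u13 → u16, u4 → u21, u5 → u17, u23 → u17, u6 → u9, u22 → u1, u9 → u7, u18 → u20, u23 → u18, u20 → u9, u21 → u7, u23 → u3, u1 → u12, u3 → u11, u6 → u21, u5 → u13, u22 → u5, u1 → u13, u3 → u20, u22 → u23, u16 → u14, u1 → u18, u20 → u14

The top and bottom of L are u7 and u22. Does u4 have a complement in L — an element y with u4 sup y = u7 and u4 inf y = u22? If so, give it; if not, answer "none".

u3

Need y with u4 ∨ y = u7 and u4 ∧ y = u22.
Checking each element gives: u3.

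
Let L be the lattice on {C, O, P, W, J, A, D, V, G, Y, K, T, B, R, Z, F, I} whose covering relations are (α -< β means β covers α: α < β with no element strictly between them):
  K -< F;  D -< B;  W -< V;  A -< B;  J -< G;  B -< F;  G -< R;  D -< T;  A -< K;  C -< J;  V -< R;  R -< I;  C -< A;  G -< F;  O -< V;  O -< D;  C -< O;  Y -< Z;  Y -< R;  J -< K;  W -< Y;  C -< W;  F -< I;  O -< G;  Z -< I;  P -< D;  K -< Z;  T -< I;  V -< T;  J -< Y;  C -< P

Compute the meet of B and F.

Common lower bounds of {B, F}: A, B, C, D, O, P.
The greatest among these is B.

B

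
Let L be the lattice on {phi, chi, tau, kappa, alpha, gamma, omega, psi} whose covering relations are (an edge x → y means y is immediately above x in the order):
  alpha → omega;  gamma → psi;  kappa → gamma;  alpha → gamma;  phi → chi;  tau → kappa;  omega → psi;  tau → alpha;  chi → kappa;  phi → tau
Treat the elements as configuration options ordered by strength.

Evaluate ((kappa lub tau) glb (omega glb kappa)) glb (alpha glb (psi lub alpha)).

tau

kappa ∨ tau = kappa
omega ∧ kappa = tau
kappa ∧ tau = tau
psi ∨ alpha = psi
alpha ∧ psi = alpha
tau ∧ alpha = tau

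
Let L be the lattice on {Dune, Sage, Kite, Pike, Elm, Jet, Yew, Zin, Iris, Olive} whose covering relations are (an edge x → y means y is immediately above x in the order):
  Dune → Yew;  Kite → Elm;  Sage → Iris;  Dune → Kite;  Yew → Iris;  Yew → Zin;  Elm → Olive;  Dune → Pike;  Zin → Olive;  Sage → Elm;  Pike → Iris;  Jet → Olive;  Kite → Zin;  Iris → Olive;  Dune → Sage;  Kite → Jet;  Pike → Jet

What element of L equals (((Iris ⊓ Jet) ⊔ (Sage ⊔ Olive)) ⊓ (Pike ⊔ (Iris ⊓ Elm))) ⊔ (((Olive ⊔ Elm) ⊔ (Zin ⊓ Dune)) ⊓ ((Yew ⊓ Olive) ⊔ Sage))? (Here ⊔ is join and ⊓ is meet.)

Iris ∧ Jet = Pike
Sage ∨ Olive = Olive
Pike ∨ Olive = Olive
Iris ∧ Elm = Sage
Pike ∨ Sage = Iris
Olive ∧ Iris = Iris
Olive ∨ Elm = Olive
Zin ∧ Dune = Dune
Olive ∨ Dune = Olive
Yew ∧ Olive = Yew
Yew ∨ Sage = Iris
Olive ∧ Iris = Iris
Iris ∨ Iris = Iris

Iris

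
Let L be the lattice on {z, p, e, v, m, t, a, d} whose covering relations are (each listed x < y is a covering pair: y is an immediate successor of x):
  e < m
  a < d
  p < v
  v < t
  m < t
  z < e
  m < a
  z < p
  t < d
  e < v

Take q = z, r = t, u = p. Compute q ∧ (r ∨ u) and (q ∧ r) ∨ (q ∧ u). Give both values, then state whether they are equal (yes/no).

z; z; yes

r ∨ u = t, so q ∧ (r ∨ u) = z ∧ t = z.
q ∧ r = z and q ∧ u = z, so (q ∧ r) ∨ (q ∧ u) = z ∨ z = z.
Equal: yes.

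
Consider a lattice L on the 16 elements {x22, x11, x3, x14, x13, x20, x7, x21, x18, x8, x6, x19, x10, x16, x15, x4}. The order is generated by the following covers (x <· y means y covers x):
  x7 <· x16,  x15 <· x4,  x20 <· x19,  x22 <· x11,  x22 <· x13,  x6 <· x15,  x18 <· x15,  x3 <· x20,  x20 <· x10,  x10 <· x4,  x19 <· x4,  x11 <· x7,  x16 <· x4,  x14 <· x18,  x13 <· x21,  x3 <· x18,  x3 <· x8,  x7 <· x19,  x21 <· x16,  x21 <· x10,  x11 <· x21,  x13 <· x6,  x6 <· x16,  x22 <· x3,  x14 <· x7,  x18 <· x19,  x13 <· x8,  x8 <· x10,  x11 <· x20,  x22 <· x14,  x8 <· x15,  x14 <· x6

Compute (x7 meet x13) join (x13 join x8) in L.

x8

x7 ∧ x13 = x22
x13 ∨ x8 = x8
x22 ∨ x8 = x8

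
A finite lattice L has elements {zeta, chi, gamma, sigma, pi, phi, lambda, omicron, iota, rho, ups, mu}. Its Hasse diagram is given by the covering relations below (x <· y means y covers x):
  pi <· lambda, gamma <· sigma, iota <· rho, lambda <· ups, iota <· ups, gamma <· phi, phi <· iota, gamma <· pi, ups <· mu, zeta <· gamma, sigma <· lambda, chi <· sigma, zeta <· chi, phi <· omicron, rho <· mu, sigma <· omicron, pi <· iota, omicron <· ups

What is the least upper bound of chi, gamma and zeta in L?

sigma

Common upper bounds of {chi, gamma, zeta}: lambda, mu, omicron, sigma, ups.
The least among these is sigma.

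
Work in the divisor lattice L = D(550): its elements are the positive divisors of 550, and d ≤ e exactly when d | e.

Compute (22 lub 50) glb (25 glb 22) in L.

1

22 ∨ 50 = 550
25 ∧ 22 = 1
550 ∧ 1 = 1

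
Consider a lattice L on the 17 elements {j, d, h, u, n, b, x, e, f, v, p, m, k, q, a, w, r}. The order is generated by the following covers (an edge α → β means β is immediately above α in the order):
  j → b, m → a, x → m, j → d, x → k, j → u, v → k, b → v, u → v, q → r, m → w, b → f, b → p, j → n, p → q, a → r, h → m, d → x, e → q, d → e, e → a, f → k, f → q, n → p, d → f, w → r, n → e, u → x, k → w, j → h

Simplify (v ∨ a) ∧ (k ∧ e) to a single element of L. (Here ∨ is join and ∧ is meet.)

d

v ∨ a = r
k ∧ e = d
r ∧ d = d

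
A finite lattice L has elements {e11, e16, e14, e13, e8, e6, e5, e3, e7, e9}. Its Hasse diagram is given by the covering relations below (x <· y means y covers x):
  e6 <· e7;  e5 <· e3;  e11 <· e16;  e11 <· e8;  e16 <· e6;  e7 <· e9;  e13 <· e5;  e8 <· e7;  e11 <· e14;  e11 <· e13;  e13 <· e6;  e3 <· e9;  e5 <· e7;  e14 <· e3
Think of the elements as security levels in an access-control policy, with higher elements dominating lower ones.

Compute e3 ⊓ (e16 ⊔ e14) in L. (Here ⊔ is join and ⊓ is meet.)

e16 ∨ e14 = e9
e3 ∧ e9 = e3

e3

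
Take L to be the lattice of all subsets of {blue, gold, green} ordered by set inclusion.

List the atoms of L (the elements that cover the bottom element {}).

{blue}, {gold}, {green}

The atoms are exactly the elements that cover {}: {blue}, {gold}, {green}.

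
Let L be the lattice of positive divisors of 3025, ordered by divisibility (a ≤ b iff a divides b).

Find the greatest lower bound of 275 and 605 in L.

Common lower bounds of {275, 605}: 1, 11, 5, 55.
The greatest among these is 55.

55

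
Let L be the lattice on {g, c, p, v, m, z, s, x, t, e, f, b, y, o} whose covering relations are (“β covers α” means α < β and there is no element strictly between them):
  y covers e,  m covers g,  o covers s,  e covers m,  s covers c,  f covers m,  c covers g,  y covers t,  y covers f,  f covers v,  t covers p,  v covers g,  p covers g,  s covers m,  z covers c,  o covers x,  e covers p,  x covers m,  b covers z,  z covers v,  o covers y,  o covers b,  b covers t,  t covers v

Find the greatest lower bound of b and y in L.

Common lower bounds of {b, y}: g, p, t, v.
The greatest among these is t.

t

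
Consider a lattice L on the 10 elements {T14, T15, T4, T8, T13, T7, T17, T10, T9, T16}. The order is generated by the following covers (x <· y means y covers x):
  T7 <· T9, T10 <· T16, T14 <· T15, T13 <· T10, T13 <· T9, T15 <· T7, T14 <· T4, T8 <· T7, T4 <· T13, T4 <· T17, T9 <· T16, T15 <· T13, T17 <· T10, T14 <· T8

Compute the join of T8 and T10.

T16

Common upper bounds of {T8, T10}: T16.
The least among these is T16.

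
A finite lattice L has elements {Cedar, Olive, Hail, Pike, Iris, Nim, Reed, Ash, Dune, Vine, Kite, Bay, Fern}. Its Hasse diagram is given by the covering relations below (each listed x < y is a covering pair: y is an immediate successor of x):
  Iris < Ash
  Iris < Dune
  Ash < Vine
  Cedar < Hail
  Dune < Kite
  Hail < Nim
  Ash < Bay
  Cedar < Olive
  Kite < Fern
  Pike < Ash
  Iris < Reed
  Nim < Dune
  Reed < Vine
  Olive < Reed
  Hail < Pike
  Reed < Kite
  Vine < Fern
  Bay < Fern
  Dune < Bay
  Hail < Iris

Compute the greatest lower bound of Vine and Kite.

Reed

Common lower bounds of {Vine, Kite}: Cedar, Hail, Iris, Olive, Reed.
The greatest among these is Reed.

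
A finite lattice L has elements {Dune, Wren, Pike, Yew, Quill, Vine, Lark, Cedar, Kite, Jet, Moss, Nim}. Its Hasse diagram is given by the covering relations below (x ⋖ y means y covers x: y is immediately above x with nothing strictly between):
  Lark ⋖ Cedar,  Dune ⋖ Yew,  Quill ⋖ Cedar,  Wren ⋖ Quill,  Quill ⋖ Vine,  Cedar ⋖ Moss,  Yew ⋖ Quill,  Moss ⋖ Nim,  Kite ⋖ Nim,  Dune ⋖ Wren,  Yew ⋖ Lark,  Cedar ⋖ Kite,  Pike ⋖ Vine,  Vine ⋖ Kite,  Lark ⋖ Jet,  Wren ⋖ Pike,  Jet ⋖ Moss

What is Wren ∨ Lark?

Cedar

Common upper bounds of {Wren, Lark}: Cedar, Kite, Moss, Nim.
The least among these is Cedar.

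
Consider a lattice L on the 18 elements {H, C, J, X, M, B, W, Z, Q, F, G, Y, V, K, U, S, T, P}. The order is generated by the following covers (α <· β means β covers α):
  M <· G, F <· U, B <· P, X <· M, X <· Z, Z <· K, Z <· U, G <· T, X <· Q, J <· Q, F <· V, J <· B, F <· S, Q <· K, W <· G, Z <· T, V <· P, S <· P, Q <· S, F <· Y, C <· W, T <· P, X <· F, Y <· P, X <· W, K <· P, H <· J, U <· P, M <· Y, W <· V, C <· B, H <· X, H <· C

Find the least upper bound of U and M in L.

Common upper bounds of {U, M}: P.
The least among these is P.

P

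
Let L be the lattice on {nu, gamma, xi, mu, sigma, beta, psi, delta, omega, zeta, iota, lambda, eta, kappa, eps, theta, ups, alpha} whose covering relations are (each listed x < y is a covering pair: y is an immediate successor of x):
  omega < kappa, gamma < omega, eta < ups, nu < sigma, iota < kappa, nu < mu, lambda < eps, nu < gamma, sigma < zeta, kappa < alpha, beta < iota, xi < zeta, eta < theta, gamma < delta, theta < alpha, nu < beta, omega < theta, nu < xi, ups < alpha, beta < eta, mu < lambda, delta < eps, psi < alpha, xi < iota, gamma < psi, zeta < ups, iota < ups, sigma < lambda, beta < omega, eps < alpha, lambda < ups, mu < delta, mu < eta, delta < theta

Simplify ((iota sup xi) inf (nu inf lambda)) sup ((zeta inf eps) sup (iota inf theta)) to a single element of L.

ups

iota ∨ xi = iota
nu ∧ lambda = nu
iota ∧ nu = nu
zeta ∧ eps = sigma
iota ∧ theta = beta
sigma ∨ beta = ups
nu ∨ ups = ups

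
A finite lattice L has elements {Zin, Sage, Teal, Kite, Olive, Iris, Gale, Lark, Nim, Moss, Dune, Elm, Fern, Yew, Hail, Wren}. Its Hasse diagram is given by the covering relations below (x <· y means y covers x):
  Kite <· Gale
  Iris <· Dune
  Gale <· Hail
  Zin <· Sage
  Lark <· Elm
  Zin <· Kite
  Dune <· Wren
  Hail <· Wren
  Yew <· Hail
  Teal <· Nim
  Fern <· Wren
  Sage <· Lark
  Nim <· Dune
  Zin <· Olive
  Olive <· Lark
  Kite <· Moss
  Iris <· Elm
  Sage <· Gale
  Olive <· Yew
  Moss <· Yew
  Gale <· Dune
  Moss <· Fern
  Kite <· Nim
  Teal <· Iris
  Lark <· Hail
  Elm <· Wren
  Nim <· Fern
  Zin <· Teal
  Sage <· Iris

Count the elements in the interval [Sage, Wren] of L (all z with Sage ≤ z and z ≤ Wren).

The interval [Sage, Wren] = {Dune, Elm, Gale, Hail, Iris, Lark, Sage, Wren}, which has 8 elements.

8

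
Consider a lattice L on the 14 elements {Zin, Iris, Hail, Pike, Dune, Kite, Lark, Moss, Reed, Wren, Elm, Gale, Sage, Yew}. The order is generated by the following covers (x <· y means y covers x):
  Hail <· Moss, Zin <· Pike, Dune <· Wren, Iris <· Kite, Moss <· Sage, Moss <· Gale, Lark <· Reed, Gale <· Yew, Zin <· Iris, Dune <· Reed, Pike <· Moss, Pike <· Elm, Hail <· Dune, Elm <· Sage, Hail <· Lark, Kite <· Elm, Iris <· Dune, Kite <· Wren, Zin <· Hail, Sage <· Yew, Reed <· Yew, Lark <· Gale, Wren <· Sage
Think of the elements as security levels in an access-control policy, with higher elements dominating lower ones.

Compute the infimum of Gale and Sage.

Common lower bounds of {Gale, Sage}: Hail, Moss, Pike, Zin.
The greatest among these is Moss.

Moss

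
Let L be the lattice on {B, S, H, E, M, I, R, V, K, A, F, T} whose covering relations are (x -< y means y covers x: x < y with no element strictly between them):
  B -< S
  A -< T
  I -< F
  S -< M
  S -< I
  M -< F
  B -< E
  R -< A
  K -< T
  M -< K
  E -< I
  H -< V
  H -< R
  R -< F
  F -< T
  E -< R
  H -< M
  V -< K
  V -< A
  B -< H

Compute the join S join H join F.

Common upper bounds of {S, H, F}: F, T.
The least among these is F.

F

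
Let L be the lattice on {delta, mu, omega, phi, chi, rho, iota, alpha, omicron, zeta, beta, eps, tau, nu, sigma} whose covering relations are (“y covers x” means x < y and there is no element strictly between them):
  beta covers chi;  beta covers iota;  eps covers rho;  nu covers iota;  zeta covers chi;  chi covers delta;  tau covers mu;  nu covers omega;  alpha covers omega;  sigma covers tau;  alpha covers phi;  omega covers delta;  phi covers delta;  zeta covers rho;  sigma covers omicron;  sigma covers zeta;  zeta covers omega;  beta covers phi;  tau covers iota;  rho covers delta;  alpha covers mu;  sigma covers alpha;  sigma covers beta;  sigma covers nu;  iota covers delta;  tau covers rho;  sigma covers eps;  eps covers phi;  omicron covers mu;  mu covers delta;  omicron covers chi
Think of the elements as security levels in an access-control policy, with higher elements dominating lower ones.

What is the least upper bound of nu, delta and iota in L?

Common upper bounds of {nu, delta, iota}: nu, sigma.
The least among these is nu.

nu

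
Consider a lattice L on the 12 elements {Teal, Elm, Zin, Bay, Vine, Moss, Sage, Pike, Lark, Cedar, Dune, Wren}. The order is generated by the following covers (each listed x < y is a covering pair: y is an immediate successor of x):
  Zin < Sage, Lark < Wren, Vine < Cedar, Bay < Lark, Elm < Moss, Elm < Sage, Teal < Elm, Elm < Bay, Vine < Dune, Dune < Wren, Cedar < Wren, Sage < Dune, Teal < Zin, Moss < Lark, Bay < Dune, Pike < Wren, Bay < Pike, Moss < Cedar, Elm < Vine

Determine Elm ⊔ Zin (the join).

Sage

Common upper bounds of {Elm, Zin}: Dune, Sage, Wren.
The least among these is Sage.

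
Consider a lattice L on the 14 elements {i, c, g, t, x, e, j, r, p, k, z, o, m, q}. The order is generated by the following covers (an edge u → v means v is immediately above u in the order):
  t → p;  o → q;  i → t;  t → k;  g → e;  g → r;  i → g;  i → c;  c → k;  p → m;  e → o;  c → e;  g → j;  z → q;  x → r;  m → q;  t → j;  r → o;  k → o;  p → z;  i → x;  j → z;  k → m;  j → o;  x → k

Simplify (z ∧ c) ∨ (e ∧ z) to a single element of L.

g

z ∧ c = i
e ∧ z = g
i ∨ g = g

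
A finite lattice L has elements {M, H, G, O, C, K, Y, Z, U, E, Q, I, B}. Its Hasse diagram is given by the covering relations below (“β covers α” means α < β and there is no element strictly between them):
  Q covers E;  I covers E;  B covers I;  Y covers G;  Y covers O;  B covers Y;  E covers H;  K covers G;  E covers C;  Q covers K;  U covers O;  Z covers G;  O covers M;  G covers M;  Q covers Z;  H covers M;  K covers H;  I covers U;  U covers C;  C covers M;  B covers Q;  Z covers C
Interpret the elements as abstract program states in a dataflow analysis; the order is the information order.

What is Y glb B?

Common lower bounds of {Y, B}: G, M, O, Y.
The greatest among these is Y.

Y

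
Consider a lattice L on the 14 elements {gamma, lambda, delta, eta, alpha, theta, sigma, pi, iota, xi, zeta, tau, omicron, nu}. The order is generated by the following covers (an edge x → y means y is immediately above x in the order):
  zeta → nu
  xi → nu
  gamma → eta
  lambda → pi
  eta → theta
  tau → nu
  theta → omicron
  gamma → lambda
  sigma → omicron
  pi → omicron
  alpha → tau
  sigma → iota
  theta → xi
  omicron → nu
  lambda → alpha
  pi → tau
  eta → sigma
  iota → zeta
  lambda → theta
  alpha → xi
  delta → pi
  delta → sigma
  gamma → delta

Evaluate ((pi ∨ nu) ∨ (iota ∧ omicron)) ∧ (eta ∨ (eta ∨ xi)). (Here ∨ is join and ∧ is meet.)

pi ∨ nu = nu
iota ∧ omicron = sigma
nu ∨ sigma = nu
eta ∨ xi = xi
eta ∨ xi = xi
nu ∧ xi = xi

xi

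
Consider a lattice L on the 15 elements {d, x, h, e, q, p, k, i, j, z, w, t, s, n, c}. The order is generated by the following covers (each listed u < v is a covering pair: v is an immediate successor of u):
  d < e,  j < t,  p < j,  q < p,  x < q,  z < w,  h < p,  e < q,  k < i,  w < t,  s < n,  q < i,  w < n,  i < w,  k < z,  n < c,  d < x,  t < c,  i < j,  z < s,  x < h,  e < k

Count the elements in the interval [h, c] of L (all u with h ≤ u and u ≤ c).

The interval [h, c] = {c, h, j, p, t}, which has 5 elements.

5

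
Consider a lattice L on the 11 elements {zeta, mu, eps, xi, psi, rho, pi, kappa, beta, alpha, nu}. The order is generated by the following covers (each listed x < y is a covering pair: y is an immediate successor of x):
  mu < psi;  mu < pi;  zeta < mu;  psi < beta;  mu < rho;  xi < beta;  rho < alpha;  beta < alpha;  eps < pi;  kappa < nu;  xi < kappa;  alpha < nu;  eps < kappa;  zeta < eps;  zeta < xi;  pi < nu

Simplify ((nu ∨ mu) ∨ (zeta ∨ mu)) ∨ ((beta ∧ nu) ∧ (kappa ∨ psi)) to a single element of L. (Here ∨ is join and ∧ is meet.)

nu ∨ mu = nu
zeta ∨ mu = mu
nu ∨ mu = nu
beta ∧ nu = beta
kappa ∨ psi = nu
beta ∧ nu = beta
nu ∨ beta = nu

nu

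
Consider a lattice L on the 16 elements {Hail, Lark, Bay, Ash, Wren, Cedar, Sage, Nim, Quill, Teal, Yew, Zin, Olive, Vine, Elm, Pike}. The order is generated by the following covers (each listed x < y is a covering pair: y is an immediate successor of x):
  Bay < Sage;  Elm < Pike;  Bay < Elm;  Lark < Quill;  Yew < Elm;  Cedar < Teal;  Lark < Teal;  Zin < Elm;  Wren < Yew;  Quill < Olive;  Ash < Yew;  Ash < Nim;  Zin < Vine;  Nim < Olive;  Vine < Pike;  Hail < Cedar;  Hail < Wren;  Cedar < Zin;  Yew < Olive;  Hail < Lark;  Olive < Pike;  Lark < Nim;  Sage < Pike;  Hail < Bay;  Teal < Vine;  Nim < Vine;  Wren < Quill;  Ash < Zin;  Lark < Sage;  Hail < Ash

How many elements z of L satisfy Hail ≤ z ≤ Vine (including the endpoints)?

The interval [Hail, Vine] = {Ash, Cedar, Hail, Lark, Nim, Teal, Vine, Zin}, which has 8 elements.

8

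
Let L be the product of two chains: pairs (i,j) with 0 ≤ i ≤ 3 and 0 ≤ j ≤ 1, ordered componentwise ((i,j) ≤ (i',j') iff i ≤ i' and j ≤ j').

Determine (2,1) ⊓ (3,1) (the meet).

(2,1)

In a product of chains, the meet is componentwise min, giving (2,1).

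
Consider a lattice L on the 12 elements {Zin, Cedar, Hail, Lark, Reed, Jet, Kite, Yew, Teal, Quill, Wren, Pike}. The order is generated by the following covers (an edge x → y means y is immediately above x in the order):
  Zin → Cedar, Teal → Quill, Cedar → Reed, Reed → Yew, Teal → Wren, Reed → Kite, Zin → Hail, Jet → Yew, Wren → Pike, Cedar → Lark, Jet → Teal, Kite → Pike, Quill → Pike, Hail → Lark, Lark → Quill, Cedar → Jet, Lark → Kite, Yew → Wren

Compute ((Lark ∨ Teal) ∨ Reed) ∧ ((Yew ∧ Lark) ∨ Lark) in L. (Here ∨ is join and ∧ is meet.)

Lark ∨ Teal = Quill
Quill ∨ Reed = Pike
Yew ∧ Lark = Cedar
Cedar ∨ Lark = Lark
Pike ∧ Lark = Lark

Lark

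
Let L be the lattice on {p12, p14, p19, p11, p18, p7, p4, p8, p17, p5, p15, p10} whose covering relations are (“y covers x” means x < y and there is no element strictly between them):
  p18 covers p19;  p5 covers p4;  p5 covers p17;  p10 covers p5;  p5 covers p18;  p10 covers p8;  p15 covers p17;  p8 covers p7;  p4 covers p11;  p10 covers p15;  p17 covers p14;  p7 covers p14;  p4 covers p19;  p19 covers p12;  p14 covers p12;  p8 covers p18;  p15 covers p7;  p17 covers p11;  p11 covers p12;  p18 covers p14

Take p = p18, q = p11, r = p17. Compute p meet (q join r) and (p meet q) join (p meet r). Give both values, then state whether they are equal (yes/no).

p14; p14; yes

q join r = p17, so p meet (q join r) = p18 meet p17 = p14.
p meet q = p12 and p meet r = p14, so (p meet q) join (p meet r) = p12 join p14 = p14.
Equal: yes.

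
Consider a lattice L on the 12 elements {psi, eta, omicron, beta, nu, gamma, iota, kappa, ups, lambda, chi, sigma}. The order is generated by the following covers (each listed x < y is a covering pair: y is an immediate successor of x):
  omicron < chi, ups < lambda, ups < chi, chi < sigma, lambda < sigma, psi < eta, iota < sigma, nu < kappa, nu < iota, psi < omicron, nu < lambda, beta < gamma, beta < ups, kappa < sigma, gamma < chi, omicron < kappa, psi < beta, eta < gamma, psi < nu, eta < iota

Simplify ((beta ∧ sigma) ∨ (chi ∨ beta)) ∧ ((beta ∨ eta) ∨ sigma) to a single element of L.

beta ∧ sigma = beta
chi ∨ beta = chi
beta ∨ chi = chi
beta ∨ eta = gamma
gamma ∨ sigma = sigma
chi ∧ sigma = chi

chi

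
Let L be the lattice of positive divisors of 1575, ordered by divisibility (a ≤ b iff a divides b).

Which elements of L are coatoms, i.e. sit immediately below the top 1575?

225, 315, 525

The coatoms are exactly the elements covered by 1575: 225, 315, 525.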